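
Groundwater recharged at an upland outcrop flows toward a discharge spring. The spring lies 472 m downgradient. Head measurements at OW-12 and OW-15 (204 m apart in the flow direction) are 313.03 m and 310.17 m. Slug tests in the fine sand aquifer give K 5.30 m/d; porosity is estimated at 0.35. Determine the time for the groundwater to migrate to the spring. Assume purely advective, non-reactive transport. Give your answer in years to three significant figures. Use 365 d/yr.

Hydraulic gradient i = (313.03 − 310.17) / 204 = 2.86 / 204 = 0.01402
Darcy flux q = K·i = 5.30 × 0.01402 = 0.07430 m/d
Average linear velocity = 0.07430 / 0.35 = 0.2123 m/d
t = L / v = 472 / 0.2123 = 2223 d
   = 2223 / 365 = 6.09 yr

6.09 years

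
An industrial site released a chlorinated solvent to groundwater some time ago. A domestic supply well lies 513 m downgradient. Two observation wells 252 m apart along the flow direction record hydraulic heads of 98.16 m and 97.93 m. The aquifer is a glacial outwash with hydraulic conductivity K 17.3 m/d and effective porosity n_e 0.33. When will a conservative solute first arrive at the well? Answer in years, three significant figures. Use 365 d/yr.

Hydraulic gradient i = (98.16 − 97.93) / 252 = 0.23 / 252 = 9.127e-4
Specific discharge q = 17.3 × 9.127e-4 = 0.01579 m/d
v = Ki/n = 17.3·9.127e-4/0.33 = 0.04785 m/d
t = L / v = 513 / 0.04785 = 10720 d
   = 10720 / 365 = 29.4 yr

29.4 years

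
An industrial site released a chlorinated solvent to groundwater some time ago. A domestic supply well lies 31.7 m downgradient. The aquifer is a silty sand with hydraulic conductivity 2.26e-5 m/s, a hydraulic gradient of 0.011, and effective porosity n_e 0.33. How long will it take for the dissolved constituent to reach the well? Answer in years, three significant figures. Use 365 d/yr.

1.33 years

K = 2.26e-5 m/s × 86400 s/d = 1.953 m/d
Specific discharge q = 1.953 × 0.011 = 0.02148 m/d
Average linear velocity = 0.02148 / 0.33 = 0.06509 m/d
t = L / v = 31.7 / 0.06509 = 487.0 d
   = 487.0 / 365 = 1.33 yr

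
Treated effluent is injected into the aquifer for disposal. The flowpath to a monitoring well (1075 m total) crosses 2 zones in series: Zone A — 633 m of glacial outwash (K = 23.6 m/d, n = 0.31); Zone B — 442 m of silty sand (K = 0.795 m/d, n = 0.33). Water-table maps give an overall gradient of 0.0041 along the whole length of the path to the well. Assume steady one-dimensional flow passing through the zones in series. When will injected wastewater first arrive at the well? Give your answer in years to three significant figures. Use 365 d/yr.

124 years

For zones in series the flux q is common to all zones; the equivalent conductivity is the harmonic (thickness-weighted) mean, K_eq = L_total / Σ(L_j/K_j).
Σ(L/K) = 633/23.6 + 442/0.795 = 26.82 + 556.0 = 582.8 d
K_eq = L_total / Σ(L/K) = 1075 / 582.8 = 1.845 m/d
q = K_eq · i = 1.845 × 0.0041 = 0.007563 m/d (same in every zone)
Zone A: v = q/n = 0.007563/0.31 = 0.02440 m/d → t_A = 633/0.02440 = 25950 d
Zone B: v = q/n = 0.007563/0.33 = 0.02292 m/d → t_B = 442/0.02292 = 19290 d
Total t = 25950 + 19290 = 45230 d
   = 45230 / 365 = 124 yr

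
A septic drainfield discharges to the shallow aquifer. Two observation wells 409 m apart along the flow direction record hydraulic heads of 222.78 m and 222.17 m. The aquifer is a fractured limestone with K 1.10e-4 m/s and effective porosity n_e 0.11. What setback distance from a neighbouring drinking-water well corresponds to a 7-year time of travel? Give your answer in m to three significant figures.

Hydraulic gradient i = (222.78 − 222.17) / 409 = 0.61 / 409 = 0.001491
K = 1.10e-4 m/s × 86400 s/d = 9.504 m/d
q = Ki = 9.504 × 0.001491 = 0.01417 m/d
Average linear velocity = 0.01417 / 0.11 = 0.1289 m/d
T = 7 yr × 365 = 2555 d
L = v × T = 0.1289 × 2555 = 329.2 m

329 m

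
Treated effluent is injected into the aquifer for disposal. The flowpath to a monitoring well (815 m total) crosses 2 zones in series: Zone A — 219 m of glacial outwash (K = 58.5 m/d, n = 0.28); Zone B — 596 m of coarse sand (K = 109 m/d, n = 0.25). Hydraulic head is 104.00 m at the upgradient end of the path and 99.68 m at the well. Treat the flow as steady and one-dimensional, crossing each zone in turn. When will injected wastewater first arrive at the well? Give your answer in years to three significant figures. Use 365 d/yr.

Total head drop ΔH = 104.00 − 99.68 = 4.32 m
Steady 1-D flow in series ⇒ the Darcy flux q is identical in every zone and the zone head losses add (resistances L/K in series).
Σ(L/K) = 219/58.5 + 596/109 = 3.744 + 5.468 = 9.211 d
q = ΔH / Σ(L/K) = 4.32 / 9.211 = 0.4690 m/d (same in every zone)
Zone A: v = q/n = 0.4690/0.28 = 1.675 m/d → t_A = 219/1.675 = 130.8 d
Zone B: v = q/n = 0.4690/0.25 = 1.876 m/d → t_B = 596/1.876 = 317.7 d
Total t = 130.8 + 317.7 = 448.5 d
   = 448.5 / 365 = 1.23 yr

1.23 years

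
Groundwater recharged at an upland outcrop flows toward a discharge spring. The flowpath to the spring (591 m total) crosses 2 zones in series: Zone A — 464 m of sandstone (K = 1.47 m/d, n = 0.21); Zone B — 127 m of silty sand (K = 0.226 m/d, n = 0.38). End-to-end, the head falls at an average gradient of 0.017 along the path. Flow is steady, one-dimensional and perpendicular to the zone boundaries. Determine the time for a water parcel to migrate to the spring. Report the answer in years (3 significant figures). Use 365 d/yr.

Continuity: the same q passes through each zone, so ΔH = q·Σ(L_j/K_j) — the zones act as resistances in series.
Σ(L/K) = 464/1.47 + 127/0.226 = 315.6 + 561.9 = 877.6 d
K_eq = L_total / Σ(L/K) = 591 / 877.6 = 0.6734 m/d
q = K_eq · i = 0.6734 × 0.017 = 0.01145 m/d (same in every zone)
Zone A: v = q/n = 0.01145/0.21 = 0.05452 m/d → t_A = 464/0.05452 = 8511 d
Zone B: v = q/n = 0.01145/0.38 = 0.03013 m/d → t_B = 127/0.03013 = 4215 d
Total t = 8511 + 4215 = 12730 d
   = 12730 / 365 = 34.9 yr

34.9 years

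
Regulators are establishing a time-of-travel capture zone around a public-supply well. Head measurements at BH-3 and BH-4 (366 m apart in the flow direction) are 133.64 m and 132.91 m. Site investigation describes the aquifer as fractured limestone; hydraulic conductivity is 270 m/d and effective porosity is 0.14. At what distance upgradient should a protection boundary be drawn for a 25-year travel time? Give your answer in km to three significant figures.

Hydraulic gradient i = (133.64 − 132.91) / 366 = 0.73 / 366 = 0.001995
q = Ki = 270 × 0.001995 = 0.5385 m/d
Average linear velocity = 0.5385 / 0.14 = 3.847 m/d
T = 25 yr × 365 = 9125 d
L = v × T = 3.847 × 9125 = 35100 m
   = 35.1 km

35.1 km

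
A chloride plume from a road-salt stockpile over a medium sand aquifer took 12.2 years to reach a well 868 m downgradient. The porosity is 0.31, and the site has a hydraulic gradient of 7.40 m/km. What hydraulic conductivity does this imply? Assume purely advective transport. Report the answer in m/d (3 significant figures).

t = 12.2 years = 4453 d
v = L / t = 868 / 4453 = 0.1949 m/d
K = v · n / i = 0.1949 × 0.31 / 0.0074 = 8.17 m/d

8.17 m/d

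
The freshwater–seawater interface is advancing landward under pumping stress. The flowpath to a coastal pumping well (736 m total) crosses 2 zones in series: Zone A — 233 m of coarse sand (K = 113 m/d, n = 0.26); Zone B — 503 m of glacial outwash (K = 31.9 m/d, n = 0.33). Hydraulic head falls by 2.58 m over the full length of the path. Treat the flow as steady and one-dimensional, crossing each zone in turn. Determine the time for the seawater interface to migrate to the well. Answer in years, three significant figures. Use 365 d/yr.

4.29 years

Continuity: the same q passes through each zone, so ΔH = q·Σ(L_j/K_j) — the zones act as resistances in series.
Σ(L/K) = 233/113 + 503/31.9 = 2.062 + 15.77 = 17.83 d
q = ΔH / Σ(L/K) = 2.58 / 17.83 = 0.1447 m/d (same in every zone)
Zone A: v = q/n = 0.1447/0.26 = 0.5565 m/d → t_A = 233/0.5565 = 418.7 d
Zone B: v = q/n = 0.1447/0.33 = 0.4385 m/d → t_B = 503/0.4385 = 1147 d
Total t = 418.7 + 1147 = 1566 d
   = 1566 / 365 = 4.29 yr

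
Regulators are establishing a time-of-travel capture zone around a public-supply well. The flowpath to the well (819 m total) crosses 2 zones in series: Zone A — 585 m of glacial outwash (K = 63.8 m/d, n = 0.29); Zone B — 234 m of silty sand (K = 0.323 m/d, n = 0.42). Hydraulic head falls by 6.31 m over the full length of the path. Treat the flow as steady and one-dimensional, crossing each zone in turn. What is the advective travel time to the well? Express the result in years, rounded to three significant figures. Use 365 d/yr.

Steady 1-D flow in series ⇒ the Darcy flux q is identical in every zone and the zone head losses add (resistances L/K in series).
Σ(L/K) = 585/63.8 + 234/0.323 = 9.169 + 724.5 = 733.6 d
q = ΔH / Σ(L/K) = 6.31 / 733.6 = 0.008601 m/d (same in every zone)
Zone A: v = q/n = 0.008601/0.29 = 0.02966 m/d → t_A = 585/0.02966 = 19720 d
Zone B: v = q/n = 0.008601/0.42 = 0.02048 m/d → t_B = 234/0.02048 = 11430 d
Total t = 19720 + 11430 = 31150 d
   = 31150 / 365 = 85.3 yr

85.3 years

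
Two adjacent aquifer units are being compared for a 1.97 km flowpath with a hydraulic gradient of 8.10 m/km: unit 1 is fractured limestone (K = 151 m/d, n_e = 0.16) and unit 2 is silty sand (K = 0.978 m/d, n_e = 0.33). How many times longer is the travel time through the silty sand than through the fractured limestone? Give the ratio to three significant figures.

318

Unit 1 (fractured limestone): v = 151×0.0081/0.16 = 7.644 m/d, t = 1970/7.644 = 257.7 d
Unit 2 (silty sand): v = 0.978×0.0081/0.33 = 0.02401 m/d, t = 1970/0.02401 = 82060 d
t(silty sand) / t(fractured limestone) = 82060/257.7 = 318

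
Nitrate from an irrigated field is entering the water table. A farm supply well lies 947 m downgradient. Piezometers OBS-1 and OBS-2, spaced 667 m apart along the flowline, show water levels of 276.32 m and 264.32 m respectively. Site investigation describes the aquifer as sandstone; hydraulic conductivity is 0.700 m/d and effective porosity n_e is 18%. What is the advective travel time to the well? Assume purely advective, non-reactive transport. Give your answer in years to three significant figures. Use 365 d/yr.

Hydraulic gradient i = (276.32 − 264.32) / 667 = 12.00 / 667 = 0.01799
Specific discharge q = 0.700 × 0.01799 = 0.01259 m/d
Seepage velocity v = q / n = 0.01259 / 0.18 = 0.06997 m/d
t = L / v = 947 / 0.06997 = 13540 d
   = 13540 / 365 = 37.1 yr

37.1 years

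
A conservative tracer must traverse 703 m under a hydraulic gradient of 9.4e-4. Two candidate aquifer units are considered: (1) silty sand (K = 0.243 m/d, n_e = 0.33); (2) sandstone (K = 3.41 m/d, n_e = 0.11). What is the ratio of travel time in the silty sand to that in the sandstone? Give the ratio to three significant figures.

Unit 1 (silty sand): v = 0.243×9.4e-4/0.33 = 6.922e-4 m/d, t = 703/6.922e-4 = 1.016e6 d
Unit 2 (sandstone): v = 3.41×9.4e-4/0.11 = 0.02914 m/d, t = 703/0.02914 = 24120 d
t(silty sand) / t(sandstone) = 1.016e6/24120 = 42.1

42.1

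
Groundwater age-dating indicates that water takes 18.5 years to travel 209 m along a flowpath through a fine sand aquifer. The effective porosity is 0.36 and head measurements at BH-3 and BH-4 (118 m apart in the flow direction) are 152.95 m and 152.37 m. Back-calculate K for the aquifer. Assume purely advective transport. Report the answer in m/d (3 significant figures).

Hydraulic gradient i = (152.95 − 152.37) / 118 = 0.58 / 118 = 0.004915
t = 18.5 years = 6753 d
v = L / t = 209 / 6753 = 0.03095 m/d
K = v · n / i = 0.03095 × 0.36 / 0.004915 = 2.27 m/d

2.27 m/d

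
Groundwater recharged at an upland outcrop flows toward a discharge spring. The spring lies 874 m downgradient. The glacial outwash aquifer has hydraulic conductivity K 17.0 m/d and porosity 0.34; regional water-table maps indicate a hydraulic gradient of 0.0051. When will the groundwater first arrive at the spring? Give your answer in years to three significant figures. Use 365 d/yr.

q = Ki = 17.0 × 0.0051 = 0.08670 m/d
Average linear velocity = 0.08670 / 0.34 = 0.2550 m/d
t = L / v = 874 / 0.2550 = 3427 d
   = 3427 / 365 = 9.39 yr

9.39 years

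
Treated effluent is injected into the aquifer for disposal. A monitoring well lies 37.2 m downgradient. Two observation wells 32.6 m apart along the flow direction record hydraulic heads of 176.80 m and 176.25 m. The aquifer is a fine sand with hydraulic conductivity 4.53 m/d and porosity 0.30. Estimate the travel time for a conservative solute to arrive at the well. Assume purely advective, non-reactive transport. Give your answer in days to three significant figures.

146 days

Hydraulic gradient i = (176.80 − 176.25) / 32.6 = 0.55 / 32.6 = 0.01687
Darcy flux q = K·i = 4.53 × 0.01687 = 0.07643 m/d
v_s = q/n_e = 0.07643/0.30 = 0.2548 m/d
t = L / v = 37.2 / 0.2548 = 146.0 d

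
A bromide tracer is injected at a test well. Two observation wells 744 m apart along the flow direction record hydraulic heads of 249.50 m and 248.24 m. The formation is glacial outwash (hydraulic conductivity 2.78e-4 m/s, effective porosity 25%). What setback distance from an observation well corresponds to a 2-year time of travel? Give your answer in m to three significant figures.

119 m

Hydraulic gradient i = (249.50 − 248.24) / 744 = 1.26 / 744 = 0.001694
K = 2.78e-4 m/s × 86400 s/d = 24.02 m/d
Darcy flux q = K·i = 24.02 × 0.001694 = 0.04068 m/d
v = Ki/n = 24.02·0.001694/0.25 = 0.1627 m/d
T = 2 yr × 365 = 730 d
L = v × T = 0.1627 × 730 = 118.8 m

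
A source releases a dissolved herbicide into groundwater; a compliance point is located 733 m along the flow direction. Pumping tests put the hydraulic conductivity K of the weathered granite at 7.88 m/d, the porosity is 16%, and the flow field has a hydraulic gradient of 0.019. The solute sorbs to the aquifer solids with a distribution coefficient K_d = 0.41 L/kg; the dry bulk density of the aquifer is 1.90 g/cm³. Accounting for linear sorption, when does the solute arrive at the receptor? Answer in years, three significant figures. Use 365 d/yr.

12.6 years

q = Ki = 7.88 × 0.019 = 0.1497 m/d
v_s = q/n_e = 0.1497/0.16 = 0.9358 m/d
Retardation R = 1 + ρ_b·K_d/n = 1 + 1.90×0.41/0.16 = 5.869
Contaminant velocity v_c = v/R = 0.9358/5.869 = 0.1594 m/d
t = L/v_c = 733/0.1594 = 4597 d
   = 4597/365 = 12.6 yr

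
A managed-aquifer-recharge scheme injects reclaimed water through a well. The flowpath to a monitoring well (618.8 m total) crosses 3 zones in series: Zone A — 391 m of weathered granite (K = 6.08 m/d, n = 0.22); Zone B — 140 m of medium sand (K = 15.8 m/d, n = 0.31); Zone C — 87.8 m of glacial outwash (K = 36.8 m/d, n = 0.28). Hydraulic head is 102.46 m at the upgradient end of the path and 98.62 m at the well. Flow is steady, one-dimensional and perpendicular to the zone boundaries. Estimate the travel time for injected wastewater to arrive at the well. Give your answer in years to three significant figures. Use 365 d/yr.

8.30 years

Total head drop ΔH = 102.46 − 98.62 = 3.84 m
Steady 1-D flow in series ⇒ the Darcy flux q is identical in every zone and the zone head losses add (resistances L/K in series).
Σ(L/K) = 391/6.08 + 140/15.8 + 87.8/36.8 = 64.31 + 8.861 + 2.386 = 75.56 d
q = ΔH / Σ(L/K) = 3.84 / 75.56 = 0.05082 m/d (same in every zone)
Zone A: v = q/n = 0.05082/0.22 = 0.2310 m/d → t_A = 391/0.2310 = 1693 d
Zone B: v = q/n = 0.05082/0.31 = 0.1639 m/d → t_B = 140/0.1639 = 853.9 d
Zone C: v = q/n = 0.05082/0.28 = 0.1815 m/d → t_C = 87.8/0.1815 = 483.7 d
Total t = 1693 + 853.9 + 483.7 = 3030 d
   = 3030 / 365 = 8.30 yr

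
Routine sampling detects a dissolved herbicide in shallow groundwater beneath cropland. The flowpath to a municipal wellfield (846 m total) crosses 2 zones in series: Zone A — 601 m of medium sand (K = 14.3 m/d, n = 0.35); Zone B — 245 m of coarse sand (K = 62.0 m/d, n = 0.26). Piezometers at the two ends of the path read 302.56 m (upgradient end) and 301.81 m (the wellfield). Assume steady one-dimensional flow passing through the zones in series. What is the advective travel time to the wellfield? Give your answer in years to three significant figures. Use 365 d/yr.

46.0 years

Total head drop ΔH = 302.56 − 301.81 = 0.75 m
Continuity: the same q passes through each zone, so ΔH = q·Σ(L_j/K_j) — the zones act as resistances in series.
Σ(L/K) = 601/14.3 + 245/62.0 = 42.03 + 3.952 = 45.98 d
q = ΔH / Σ(L/K) = 0.75 / 45.98 = 0.01631 m/d (same in every zone)
Zone A: v = q/n = 0.01631/0.35 = 0.04660 m/d → t_A = 601/0.04660 = 12900 d
Zone B: v = q/n = 0.01631/0.26 = 0.06274 m/d → t_B = 245/0.06274 = 3905 d
Total t = 12900 + 3905 = 16800 d
   = 16800 / 365 = 46.0 yr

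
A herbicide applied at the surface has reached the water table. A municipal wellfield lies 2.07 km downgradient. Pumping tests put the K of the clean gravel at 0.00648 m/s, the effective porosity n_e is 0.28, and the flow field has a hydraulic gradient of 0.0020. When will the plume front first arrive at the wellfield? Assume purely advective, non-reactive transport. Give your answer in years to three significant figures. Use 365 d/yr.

K = 0.00648 m/s × 86400 s/d = 559.9 m/d
Darcy flux q = K·i = 559.9 × 0.0020 = 1.120 m/d
v_s = q/n_e = 1.120/0.28 = 3.999 m/d
L = 2.07 km = 2070 m
t = L / v = 2070 / 3.999 = 517.6 d
   = 517.6 / 365 = 1.42 yr

1.42 years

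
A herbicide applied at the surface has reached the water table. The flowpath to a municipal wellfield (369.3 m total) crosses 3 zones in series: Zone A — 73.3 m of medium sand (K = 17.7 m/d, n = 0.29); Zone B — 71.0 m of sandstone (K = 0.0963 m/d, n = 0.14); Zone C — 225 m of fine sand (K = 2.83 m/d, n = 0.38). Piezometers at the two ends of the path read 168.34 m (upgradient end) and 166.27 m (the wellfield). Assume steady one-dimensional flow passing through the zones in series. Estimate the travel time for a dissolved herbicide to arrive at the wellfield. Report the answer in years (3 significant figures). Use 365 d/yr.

Total head drop ΔH = 168.34 − 166.27 = 2.07 m
Continuity: the same q passes through each zone, so ΔH = q·Σ(L_j/K_j) — the zones act as resistances in series.
Σ(L/K) = 73.3/17.7 + 71.0/0.0963 + 225/2.83 = 4.141 + 737.3 + 79.51 = 820.9 d
q = ΔH / Σ(L/K) = 2.07 / 820.9 = 0.002522 m/d (same in every zone)
Zone A: v = q/n = 0.002522/0.29 = 0.008695 m/d → t_A = 73.3/0.008695 = 8430 d
Zone B: v = q/n = 0.002522/0.14 = 0.01801 m/d → t_B = 71.0/0.01801 = 3942 d
Zone C: v = q/n = 0.002522/0.38 = 0.006636 m/d → t_C = 225/0.006636 = 33910 d
Total t = 8430 + 3942 + 33910 = 46280 d
   = 46280 / 365 = 127 yr

127 years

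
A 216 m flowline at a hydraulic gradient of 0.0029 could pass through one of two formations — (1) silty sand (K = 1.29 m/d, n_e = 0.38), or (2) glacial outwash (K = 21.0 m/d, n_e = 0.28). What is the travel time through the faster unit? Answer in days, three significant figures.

Unit 1 (silty sand): v = 1.29×0.0029/0.38 = 0.009845 m/d, t = 216/0.009845 = 21940 d
Unit 2 (glacial outwash): v = 21.0×0.0029/0.28 = 0.2175 m/d, t = 216/0.2175 = 993.1 d
Faster unit: t = 993 d

993 days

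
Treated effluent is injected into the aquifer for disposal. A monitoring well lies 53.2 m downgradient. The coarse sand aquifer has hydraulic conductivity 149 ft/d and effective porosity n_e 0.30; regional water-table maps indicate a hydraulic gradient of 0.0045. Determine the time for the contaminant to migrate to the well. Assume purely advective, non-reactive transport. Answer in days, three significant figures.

K = 149 ft/d × 0.3048 = 45.42 m/d
Darcy flux q = K·i = 45.42 × 0.0045 = 0.2044 m/d
v_s = q/n_e = 0.2044/0.30 = 0.6812 m/d
t = L / v = 53.2 / 0.6812 = 78.09 d

78.1 days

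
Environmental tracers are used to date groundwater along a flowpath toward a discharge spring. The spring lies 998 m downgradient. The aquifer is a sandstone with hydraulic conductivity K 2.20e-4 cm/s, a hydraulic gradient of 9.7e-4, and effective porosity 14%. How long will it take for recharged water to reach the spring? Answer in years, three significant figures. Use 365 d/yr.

2080 years

K = 2.20e-4 cm/s × 864 = 0.1901 m/d
Specific discharge q = 0.1901 × 9.7e-4 = 1.844e-4 m/d
v = Ki/n = 0.1901·9.7e-4/0.14 = 0.001317 m/d
t = L / v = 998 / 0.001317 = 757800 d
   = 757800 / 365 = 2080 yr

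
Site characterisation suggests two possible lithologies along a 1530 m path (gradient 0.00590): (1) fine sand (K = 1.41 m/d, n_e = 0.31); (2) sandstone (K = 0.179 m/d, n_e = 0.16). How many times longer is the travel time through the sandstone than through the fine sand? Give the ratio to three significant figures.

4.07

Unit 1 (fine sand): v = 1.41×0.0059/0.31 = 0.02684 m/d, t = 1530/0.02684 = 57010 d
Unit 2 (sandstone): v = 0.179×0.0059/0.16 = 0.006601 m/d, t = 1530/0.006601 = 231800 d
t(sandstone) / t(fine sand) = 231800/57010 = 4.07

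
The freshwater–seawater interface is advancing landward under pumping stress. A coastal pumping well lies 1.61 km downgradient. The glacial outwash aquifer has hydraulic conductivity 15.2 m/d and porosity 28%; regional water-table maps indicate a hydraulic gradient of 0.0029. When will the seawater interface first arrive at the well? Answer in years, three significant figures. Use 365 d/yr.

Darcy flux q = K·i = 15.2 × 0.0029 = 0.04408 m/d
v_s = q/n_e = 0.04408/0.28 = 0.1574 m/d
L = 1.61 km = 1610 m
t = L / v = 1610 / 0.1574 = 10230 d
   = 10230 / 365 = 28.0 yr

28.0 years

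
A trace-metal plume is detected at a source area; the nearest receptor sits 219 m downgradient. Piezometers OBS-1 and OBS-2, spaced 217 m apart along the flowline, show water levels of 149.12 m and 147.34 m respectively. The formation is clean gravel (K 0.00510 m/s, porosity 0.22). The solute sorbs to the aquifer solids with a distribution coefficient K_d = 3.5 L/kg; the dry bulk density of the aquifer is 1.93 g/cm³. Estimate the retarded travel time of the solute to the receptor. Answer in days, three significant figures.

423 days

Hydraulic gradient i = (149.12 − 147.34) / 217 = 1.78 / 217 = 0.008203
K = 0.00510 m/s × 86400 s/d = 440.6 m/d
Darcy flux q = K·i = 440.6 × 0.008203 = 3.614 m/d
Seepage velocity v = q / n = 3.614 / 0.22 = 16.43 m/d
Retardation R = 1 + ρ_b·K_d/n = 1 + 1.93×3.5/0.22 = 31.70
Contaminant velocity v_c = v/R = 16.43/31.70 = 0.5182 m/d
t = L/v_c = 219/0.5182 = 422.6 d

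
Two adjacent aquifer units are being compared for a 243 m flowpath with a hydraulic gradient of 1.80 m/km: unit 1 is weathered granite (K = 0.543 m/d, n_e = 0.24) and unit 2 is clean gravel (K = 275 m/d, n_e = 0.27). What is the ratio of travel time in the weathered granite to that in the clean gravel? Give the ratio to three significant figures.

Unit 1 (weathered granite): v = 0.543×0.0018/0.24 = 0.004073 m/d, t = 243/0.004073 = 59670 d
Unit 2 (clean gravel): v = 275×0.0018/0.27 = 1.833 m/d, t = 243/1.833 = 132.5 d
t(weathered granite) / t(clean gravel) = 59670/132.5 = 450

450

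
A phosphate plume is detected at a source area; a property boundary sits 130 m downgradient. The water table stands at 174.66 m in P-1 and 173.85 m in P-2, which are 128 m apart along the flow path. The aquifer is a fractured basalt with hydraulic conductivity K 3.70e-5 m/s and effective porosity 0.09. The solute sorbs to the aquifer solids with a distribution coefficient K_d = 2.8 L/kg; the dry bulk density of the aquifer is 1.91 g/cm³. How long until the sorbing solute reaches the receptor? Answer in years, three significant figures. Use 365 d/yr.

95.7 years

Hydraulic gradient i = (174.66 − 173.85) / 128 = 0.81 / 128 = 0.006328
K = 3.70e-5 m/s × 86400 s/d = 3.197 m/d
Specific discharge q = 3.197 × 0.006328 = 0.02023 m/d
v = Ki/n = 3.197·0.006328/0.09 = 0.2248 m/d
Retardation R = 1 + ρ_b·K_d/n = 1 + 1.91×2.8/0.09 = 60.42
Contaminant velocity v_c = v/R = 0.2248/60.42 = 0.003720 m/d
t = L/v_c = 130/0.003720 = 34950 d
   = 34950/365 = 95.7 yr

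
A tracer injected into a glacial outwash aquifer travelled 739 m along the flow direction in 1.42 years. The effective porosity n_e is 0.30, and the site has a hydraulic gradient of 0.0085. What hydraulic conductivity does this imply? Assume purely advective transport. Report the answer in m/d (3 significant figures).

t = 1.42 years = 518.3 d
v = L / t = 739 / 518.3 = 1.426 m/d
K = v · n / i = 1.426 × 0.30 / 0.0085 = 50.3 m/d

50.3 m/d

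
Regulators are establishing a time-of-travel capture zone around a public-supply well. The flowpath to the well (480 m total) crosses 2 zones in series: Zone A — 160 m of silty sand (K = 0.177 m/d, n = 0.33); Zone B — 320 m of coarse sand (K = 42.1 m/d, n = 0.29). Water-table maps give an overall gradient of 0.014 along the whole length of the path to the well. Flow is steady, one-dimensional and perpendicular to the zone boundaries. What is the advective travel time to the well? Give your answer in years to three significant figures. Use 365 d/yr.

Continuity: the same q passes through each zone, so ΔH = q·Σ(L_j/K_j) — the zones act as resistances in series.
Σ(L/K) = 160/0.177 + 320/42.1 = 904.0 + 7.601 = 911.6 d
K_eq = L_total / Σ(L/K) = 480 / 911.6 = 0.5266 m/d
q = K_eq · i = 0.5266 × 0.014 = 0.007372 m/d (same in every zone)
Zone A: v = q/n = 0.007372/0.33 = 0.02234 m/d → t_A = 160/0.02234 = 7162 d
Zone B: v = q/n = 0.007372/0.29 = 0.02542 m/d → t_B = 320/0.02542 = 12590 d
Total t = 7162 + 12590 = 19750 d
   = 19750 / 365 = 54.1 yr

54.1 years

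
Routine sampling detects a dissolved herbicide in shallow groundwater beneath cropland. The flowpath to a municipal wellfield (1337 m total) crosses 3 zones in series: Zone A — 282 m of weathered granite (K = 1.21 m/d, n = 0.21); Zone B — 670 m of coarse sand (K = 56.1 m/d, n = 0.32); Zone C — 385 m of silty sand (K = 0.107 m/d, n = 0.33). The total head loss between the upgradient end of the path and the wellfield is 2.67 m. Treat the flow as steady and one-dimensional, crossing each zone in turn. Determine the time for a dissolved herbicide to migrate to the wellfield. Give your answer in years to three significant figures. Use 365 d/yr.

1580 years

Steady 1-D flow in series ⇒ the Darcy flux q is identical in every zone and the zone head losses add (resistances L/K in series).
Σ(L/K) = 282/1.21 + 670/56.1 + 385/0.107 = 233.1 + 11.94 + 3598 = 3843 d
q = ΔH / Σ(L/K) = 2.67 / 3843 = 6.947e-4 m/d (same in every zone)
Zone A: v = q/n = 6.947e-4/0.21 = 0.003308 m/d → t_A = 282/0.003308 = 85240 d
Zone B: v = q/n = 6.947e-4/0.32 = 0.002171 m/d → t_B = 670/0.002171 = 308600 d
Zone C: v = q/n = 6.947e-4/0.33 = 0.002105 m/d → t_C = 385/0.002105 = 182900 d
Total t = 85240 + 308600 + 182900 = 576700 d
   = 576700 / 365 = 1580 yr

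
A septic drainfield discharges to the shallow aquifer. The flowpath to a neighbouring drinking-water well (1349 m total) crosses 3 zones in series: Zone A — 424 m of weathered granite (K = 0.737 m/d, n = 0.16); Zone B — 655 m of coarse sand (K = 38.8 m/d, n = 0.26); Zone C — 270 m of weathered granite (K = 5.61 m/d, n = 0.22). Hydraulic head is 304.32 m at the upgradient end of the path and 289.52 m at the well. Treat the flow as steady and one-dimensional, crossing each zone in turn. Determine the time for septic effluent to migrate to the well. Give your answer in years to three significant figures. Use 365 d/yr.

35.3 years

Total head drop ΔH = 304.32 − 289.52 = 14.80 m
Continuity: the same q passes through each zone, so ΔH = q·Σ(L_j/K_j) — the zones act as resistances in series.
Σ(L/K) = 424/0.737 + 655/38.8 + 270/5.61 = 575.3 + 16.88 + 48.13 = 640.3 d
q = ΔH / Σ(L/K) = 14.80 / 640.3 = 0.02311 m/d (same in every zone)
Zone A: v = q/n = 0.02311/0.16 = 0.1445 m/d → t_A = 424/0.1445 = 2935 d
Zone B: v = q/n = 0.02311/0.26 = 0.08890 m/d → t_B = 655/0.08890 = 7368 d
Zone C: v = q/n = 0.02311/0.22 = 0.1051 m/d → t_C = 270/0.1051 = 2570 d
Total t = 2935 + 7368 + 2570 = 12870 d
   = 12870 / 365 = 35.3 yr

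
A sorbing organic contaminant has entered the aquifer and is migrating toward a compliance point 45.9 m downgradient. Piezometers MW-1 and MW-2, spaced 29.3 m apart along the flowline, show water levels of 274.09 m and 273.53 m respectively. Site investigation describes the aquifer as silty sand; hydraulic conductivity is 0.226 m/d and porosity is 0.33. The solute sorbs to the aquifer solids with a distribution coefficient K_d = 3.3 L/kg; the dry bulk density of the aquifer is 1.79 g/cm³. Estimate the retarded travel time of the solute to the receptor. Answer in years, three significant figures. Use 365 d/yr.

Hydraulic gradient i = (274.09 − 273.53) / 29.3 = 0.56 / 29.3 = 0.01911
Darcy flux q = K·i = 0.226 × 0.01911 = 0.004319 m/d
Seepage velocity v = q / n = 0.004319 / 0.33 = 0.01309 m/d
Retardation R = 1 + ρ_b·K_d/n = 1 + 1.79×3.3/0.33 = 18.90
Contaminant velocity v_c = v/R = 0.01309/18.90 = 6.926e-4 m/d
t = L/v_c = 45.9/6.926e-4 = 66280 d
   = 66280/365 = 182 yr

182 years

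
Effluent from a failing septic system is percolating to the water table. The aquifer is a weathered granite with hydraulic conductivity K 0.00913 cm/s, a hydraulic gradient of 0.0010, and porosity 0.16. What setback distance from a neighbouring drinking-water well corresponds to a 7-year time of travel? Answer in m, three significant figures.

126 m

K = 0.00913 cm/s × 864 = 7.888 m/d
Darcy flux q = K·i = 7.888 × 0.0010 = 0.007888 m/d
Average linear velocity = 0.007888 / 0.16 = 0.04930 m/d
T = 7 yr × 365 = 2555 d
L = v × T = 0.04930 × 2555 = 126.0 m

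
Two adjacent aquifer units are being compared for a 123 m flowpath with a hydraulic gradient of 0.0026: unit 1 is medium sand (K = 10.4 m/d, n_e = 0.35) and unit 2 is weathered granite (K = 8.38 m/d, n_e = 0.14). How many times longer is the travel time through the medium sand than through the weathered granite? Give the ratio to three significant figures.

2.01

Unit 1 (medium sand): v = 10.4×0.0026/0.35 = 0.07726 m/d, t = 123/0.07726 = 1592 d
Unit 2 (weathered granite): v = 8.38×0.0026/0.14 = 0.1556 m/d, t = 123/0.1556 = 790.3 d
t(medium sand) / t(weathered granite) = 1592/790.3 = 2.01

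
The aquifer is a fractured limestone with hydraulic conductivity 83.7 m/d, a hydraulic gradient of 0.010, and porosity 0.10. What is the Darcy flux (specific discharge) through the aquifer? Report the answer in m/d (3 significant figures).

0.837 m/d

Darcy flux q = K·i = 83.7 × 0.010 = 0.8370 m/d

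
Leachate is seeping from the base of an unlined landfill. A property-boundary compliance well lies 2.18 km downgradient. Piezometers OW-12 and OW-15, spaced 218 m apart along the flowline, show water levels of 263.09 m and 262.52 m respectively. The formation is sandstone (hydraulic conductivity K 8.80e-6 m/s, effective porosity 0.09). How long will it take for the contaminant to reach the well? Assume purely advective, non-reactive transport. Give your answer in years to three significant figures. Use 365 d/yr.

Hydraulic gradient i = (263.09 − 262.52) / 218 = 0.57 / 218 = 0.002615
K = 8.80e-6 m/s × 86400 s/d = 0.7603 m/d
Darcy flux q = K·i = 0.7603 × 0.002615 = 0.001988 m/d
v = Ki/n = 0.7603·0.002615/0.09 = 0.02209 m/d
L = 2.18 km = 2180 m
t = L / v = 2180 / 0.02209 = 98690 d
   = 98690 / 365 = 270 yr

270 years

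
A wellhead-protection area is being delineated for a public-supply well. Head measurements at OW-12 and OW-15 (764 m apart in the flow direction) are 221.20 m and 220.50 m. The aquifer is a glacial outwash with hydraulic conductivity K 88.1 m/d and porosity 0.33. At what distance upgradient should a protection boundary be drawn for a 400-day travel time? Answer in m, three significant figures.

Hydraulic gradient i = (221.20 − 220.50) / 764 = 0.70 / 764 = 9.162e-4
q = Ki = 88.1 × 9.162e-4 = 0.08072 m/d
Average linear velocity = 0.08072 / 0.33 = 0.2446 m/d
L = v × T = 0.2446 × 400 = 97.84 m

97.8 m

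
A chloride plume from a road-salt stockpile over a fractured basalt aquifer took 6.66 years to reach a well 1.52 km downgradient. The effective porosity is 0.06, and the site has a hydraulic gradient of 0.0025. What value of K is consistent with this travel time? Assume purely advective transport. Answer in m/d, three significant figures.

15.0 m/d

t = 6.66 years = 2431 d
L = 1.52 km = 1520 m
v = L / t = 1520 / 2431 = 0.6253 m/d
K = v · n / i = 0.6253 × 0.06 / 0.0025 = 15.0 m/d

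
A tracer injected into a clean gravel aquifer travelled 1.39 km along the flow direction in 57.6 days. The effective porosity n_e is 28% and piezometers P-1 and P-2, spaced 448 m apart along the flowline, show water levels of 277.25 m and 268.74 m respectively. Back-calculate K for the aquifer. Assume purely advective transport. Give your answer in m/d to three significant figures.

356 m/d

Hydraulic gradient i = (277.25 − 268.74) / 448 = 8.51 / 448 = 0.01900
L = 1.39 km = 1390 m
v = L / t = 1390 / 57.6 = 24.13 m/d
K = v · n / i = 24.13 × 0.28 / 0.01900 = 356 m/d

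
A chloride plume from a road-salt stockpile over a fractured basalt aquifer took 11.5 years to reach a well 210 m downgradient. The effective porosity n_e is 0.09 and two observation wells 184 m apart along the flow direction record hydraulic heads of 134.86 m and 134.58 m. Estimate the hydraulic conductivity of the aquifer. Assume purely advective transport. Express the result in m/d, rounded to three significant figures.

Hydraulic gradient i = (134.86 − 134.58) / 184 = 0.28 / 184 = 0.001522
t = 11.5 years = 4198 d
v = L / t = 210 / 4198 = 0.05003 m/d
K = v · n / i = 0.05003 × 0.09 / 0.001522 = 2.96 m/d

2.96 m/d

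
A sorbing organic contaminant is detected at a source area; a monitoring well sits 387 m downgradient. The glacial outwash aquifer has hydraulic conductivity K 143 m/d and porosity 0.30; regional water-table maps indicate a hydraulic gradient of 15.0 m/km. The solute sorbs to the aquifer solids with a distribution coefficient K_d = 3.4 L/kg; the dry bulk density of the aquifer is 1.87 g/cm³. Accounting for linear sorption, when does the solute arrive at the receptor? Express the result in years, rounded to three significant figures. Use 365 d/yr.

3.29 years

Specific discharge q = 143 × 0.015 = 2.145 m/d
Seepage velocity v = q / n = 2.145 / 0.30 = 7.150 m/d
Retardation R = 1 + ρ_b·K_d/n = 1 + 1.87×3.4/0.30 = 22.19
Contaminant velocity v_c = v/R = 7.150/22.19 = 0.3222 m/d
t = L/v_c = 387/0.3222 = 1201 d
   = 1201/365 = 3.29 yr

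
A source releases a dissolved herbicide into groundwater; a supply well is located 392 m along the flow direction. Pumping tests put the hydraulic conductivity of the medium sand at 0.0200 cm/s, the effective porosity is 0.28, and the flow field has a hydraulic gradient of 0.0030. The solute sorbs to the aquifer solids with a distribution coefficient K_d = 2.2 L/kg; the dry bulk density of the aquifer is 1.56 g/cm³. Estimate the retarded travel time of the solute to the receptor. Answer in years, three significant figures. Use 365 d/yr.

K = 0.0200 cm/s × 864 = 17.28 m/d
q = Ki = 17.28 × 0.0030 = 0.05184 m/d
Seepage velocity v = q / n = 0.05184 / 0.28 = 0.1851 m/d
Retardation R = 1 + ρ_b·K_d/n = 1 + 1.56×2.2/0.28 = 13.26
Contaminant velocity v_c = v/R = 0.1851/13.26 = 0.01397 m/d
t = L/v_c = 392/0.01397 = 28070 d
   = 28070/365 = 76.9 yr

76.9 years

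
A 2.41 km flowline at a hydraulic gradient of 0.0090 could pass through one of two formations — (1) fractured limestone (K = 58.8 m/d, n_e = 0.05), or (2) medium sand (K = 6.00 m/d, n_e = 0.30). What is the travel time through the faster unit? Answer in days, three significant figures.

228 days

Unit 1 (fractured limestone): v = 58.8×0.0090/0.05 = 10.58 m/d, t = 2410/10.58 = 227.7 d
Unit 2 (medium sand): v = 6.00×0.0090/0.30 = 0.1800 m/d, t = 2410/0.1800 = 13390 d
Faster unit: t = 228 d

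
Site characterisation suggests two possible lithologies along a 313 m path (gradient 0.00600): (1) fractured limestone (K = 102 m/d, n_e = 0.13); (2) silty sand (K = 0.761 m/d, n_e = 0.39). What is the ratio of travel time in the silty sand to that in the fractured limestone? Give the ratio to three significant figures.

402

Unit 1 (fractured limestone): v = 102×0.0060/0.13 = 4.708 m/d, t = 313/4.708 = 66.49 d
Unit 2 (silty sand): v = 0.761×0.0060/0.39 = 0.01171 m/d, t = 313/0.01171 = 26730 d
t(silty sand) / t(fractured limestone) = 26730/66.49 = 402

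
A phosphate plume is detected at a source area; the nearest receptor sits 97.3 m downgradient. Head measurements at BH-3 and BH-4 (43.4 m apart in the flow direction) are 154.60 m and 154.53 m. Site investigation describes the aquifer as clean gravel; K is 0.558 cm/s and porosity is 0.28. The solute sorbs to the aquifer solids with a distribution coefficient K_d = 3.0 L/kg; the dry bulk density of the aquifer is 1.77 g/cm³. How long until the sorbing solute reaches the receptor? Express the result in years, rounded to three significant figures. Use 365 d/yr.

1.92 years

Hydraulic gradient i = (154.60 − 154.53) / 43.4 = 0.07 / 43.4 = 0.001613
K = 0.558 cm/s × 864 = 482.1 m/d
q = Ki = 482.1 × 0.001613 = 0.7776 m/d
v_s = q/n_e = 0.7776/0.28 = 2.777 m/d
Retardation R = 1 + ρ_b·K_d/n = 1 + 1.77×3.0/0.28 = 19.96
Contaminant velocity v_c = v/R = 2.777/19.96 = 0.1391 m/d
t = L/v_c = 97.3/0.1391 = 699.5 d
   = 699.5/365 = 1.92 yr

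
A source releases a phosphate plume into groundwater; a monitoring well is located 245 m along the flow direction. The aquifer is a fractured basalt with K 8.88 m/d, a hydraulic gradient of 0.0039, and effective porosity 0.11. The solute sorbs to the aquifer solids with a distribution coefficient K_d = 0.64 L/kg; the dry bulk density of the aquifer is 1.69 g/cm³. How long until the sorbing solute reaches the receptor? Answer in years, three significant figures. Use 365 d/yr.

23.1 years

q = Ki = 8.88 × 0.0039 = 0.03463 m/d
v_s = q/n_e = 0.03463/0.11 = 0.3148 m/d
Retardation R = 1 + ρ_b·K_d/n = 1 + 1.69×0.64/0.11 = 10.83
Contaminant velocity v_c = v/R = 0.3148/10.83 = 0.02906 m/d
t = L/v_c = 245/0.02906 = 8430 d
   = 8430/365 = 23.1 yr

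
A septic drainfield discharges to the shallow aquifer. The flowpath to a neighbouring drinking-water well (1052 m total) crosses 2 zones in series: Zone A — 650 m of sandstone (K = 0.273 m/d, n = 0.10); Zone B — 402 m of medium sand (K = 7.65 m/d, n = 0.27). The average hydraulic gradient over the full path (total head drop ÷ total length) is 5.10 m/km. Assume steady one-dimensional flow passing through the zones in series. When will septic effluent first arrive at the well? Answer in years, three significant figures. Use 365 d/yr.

Continuity: the same q passes through each zone, so ΔH = q·Σ(L_j/K_j) — the zones act as resistances in series.
Σ(L/K) = 650/0.273 + 402/7.65 = 2381 + 52.55 = 2434 d
K_eq = L_total / Σ(L/K) = 1052 / 2434 = 0.4323 m/d
q = K_eq · i = 0.4323 × 0.0051 = 0.002205 m/d (same in every zone)
Zone A: v = q/n = 0.002205/0.10 = 0.02205 m/d → t_A = 650/0.02205 = 29480 d
Zone B: v = q/n = 0.002205/0.27 = 0.008166 m/d → t_B = 402/0.008166 = 49230 d
Total t = 29480 + 49230 = 78710 d
   = 78710 / 365 = 216 yr

216 years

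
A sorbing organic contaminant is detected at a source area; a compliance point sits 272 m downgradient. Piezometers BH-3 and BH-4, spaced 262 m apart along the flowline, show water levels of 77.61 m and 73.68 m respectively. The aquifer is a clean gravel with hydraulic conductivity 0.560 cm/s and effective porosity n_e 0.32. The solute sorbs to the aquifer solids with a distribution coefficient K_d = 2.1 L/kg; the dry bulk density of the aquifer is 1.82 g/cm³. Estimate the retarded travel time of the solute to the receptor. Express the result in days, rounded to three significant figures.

155 days

Hydraulic gradient i = (77.61 − 73.68) / 262 = 3.93 / 262 = 0.01500
K = 0.560 cm/s × 864 = 483.8 m/d
q = Ki = 483.8 × 0.01500 = 7.258 m/d
v_s = q/n_e = 7.258/0.32 = 22.68 m/d
Retardation R = 1 + ρ_b·K_d/n = 1 + 1.82×2.1/0.32 = 12.94
Contaminant velocity v_c = v/R = 22.68/12.94 = 1.752 m/d
t = L/v_c = 272/1.752 = 155.2 d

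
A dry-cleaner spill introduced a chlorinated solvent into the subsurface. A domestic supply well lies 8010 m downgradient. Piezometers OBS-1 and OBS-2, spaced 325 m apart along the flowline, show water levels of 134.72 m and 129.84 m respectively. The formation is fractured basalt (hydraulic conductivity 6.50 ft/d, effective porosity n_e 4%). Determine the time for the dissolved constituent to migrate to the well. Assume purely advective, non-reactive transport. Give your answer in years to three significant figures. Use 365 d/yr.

Hydraulic gradient i = (134.72 − 129.84) / 325 = 4.88 / 325 = 0.01502
K = 6.50 ft/d × 0.3048 = 1.981 m/d
Specific discharge q = 1.981 × 0.01502 = 0.02975 m/d
v_s = q/n_e = 0.02975/0.04 = 0.7437 m/d
t = L / v = 8010 / 0.7437 = 10770 d
   = 10770 / 365 = 29.5 yr

29.5 years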